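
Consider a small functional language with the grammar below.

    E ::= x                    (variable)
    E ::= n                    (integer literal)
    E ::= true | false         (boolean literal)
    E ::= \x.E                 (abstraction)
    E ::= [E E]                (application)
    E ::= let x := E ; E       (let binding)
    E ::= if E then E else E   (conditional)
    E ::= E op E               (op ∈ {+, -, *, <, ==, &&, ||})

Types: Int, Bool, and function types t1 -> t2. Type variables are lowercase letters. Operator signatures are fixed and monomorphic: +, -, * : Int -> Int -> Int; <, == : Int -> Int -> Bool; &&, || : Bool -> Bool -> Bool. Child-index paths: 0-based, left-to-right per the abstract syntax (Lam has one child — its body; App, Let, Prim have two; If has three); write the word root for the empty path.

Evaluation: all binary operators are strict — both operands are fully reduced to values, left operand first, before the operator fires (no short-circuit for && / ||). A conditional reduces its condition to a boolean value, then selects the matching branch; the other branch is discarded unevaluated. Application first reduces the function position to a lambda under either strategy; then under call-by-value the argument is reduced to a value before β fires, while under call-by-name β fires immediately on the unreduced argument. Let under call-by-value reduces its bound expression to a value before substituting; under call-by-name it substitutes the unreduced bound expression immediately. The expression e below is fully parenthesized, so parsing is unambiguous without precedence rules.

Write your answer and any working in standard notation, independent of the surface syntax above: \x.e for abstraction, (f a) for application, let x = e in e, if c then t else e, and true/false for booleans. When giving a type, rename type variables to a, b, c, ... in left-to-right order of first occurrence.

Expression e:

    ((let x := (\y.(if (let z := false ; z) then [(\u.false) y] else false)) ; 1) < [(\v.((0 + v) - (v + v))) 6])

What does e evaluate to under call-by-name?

Answer: false

Working:
step 0: ((let x = (\y.(if (let z = false in z) then ((\u.false) y) else false)) in 1) < ((\v.((0 + v) - (v + v))) 6))
step 1: [let@0] (1 < ((\v.((0 + v) - (v + v))) 6))
step 2: [beta@1] (1 < ((0 + 6) - (6 + 6)))
step 3: [delta@1.0] (1 < (6 - (6 + 6)))
step 4: [delta@1.1] (1 < (6 - 12))
step 5: [delta@1] (1 < -6)
step 6: [delta@root] false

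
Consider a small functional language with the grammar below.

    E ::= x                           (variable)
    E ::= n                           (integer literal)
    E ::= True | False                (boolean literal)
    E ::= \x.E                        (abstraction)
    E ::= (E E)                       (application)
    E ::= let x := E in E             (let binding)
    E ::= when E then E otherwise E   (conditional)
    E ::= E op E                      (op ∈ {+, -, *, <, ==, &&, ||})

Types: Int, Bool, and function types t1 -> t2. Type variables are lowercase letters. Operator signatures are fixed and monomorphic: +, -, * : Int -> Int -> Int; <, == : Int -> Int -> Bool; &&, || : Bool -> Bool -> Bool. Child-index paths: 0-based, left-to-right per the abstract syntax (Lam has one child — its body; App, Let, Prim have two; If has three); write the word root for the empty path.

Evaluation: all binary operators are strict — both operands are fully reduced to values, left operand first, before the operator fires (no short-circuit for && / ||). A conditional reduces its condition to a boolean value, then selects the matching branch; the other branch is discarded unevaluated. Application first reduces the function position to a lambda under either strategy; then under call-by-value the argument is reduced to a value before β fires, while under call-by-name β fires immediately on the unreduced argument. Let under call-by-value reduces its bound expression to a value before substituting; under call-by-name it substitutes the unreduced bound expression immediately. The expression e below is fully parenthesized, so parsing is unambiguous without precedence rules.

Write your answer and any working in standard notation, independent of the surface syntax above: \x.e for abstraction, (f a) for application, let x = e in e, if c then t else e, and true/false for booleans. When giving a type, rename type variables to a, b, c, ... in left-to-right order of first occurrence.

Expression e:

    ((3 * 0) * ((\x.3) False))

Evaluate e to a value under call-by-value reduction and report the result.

Answer: 0

Working:
step 0: ((3 * 0) * ((\x.3) false))
step 1: [delta@0] (0 * ((\x.3) false))
step 2: [beta@1] (0 * 3)
step 3: [delta@root] 0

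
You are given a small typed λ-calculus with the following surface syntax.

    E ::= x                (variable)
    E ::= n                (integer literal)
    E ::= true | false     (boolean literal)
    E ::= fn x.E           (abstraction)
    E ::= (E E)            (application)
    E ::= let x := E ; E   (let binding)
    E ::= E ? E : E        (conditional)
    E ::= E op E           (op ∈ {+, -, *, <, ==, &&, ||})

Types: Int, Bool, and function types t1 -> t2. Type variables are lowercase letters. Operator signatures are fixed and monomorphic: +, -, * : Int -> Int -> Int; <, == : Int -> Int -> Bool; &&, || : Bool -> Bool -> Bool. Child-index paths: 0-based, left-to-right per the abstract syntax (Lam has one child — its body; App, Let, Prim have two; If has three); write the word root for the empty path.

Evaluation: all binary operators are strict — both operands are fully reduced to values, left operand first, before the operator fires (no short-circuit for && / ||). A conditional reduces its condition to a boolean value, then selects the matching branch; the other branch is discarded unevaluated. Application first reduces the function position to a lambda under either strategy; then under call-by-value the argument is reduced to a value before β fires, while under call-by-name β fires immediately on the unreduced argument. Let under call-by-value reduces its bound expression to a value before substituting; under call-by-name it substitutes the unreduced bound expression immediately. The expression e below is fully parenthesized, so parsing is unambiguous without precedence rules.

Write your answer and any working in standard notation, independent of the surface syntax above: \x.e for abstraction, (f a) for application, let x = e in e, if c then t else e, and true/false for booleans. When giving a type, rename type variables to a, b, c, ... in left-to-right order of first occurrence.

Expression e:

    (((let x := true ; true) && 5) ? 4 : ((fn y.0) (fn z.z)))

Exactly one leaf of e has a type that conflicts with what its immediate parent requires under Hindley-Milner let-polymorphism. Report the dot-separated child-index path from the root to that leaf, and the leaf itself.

Answer: 0.1 : 5

Trace:
let x : Bool
  unify Bool ~ Bool
  unify Int ~ Bool
  FAIL: mismatch Int ~ Bool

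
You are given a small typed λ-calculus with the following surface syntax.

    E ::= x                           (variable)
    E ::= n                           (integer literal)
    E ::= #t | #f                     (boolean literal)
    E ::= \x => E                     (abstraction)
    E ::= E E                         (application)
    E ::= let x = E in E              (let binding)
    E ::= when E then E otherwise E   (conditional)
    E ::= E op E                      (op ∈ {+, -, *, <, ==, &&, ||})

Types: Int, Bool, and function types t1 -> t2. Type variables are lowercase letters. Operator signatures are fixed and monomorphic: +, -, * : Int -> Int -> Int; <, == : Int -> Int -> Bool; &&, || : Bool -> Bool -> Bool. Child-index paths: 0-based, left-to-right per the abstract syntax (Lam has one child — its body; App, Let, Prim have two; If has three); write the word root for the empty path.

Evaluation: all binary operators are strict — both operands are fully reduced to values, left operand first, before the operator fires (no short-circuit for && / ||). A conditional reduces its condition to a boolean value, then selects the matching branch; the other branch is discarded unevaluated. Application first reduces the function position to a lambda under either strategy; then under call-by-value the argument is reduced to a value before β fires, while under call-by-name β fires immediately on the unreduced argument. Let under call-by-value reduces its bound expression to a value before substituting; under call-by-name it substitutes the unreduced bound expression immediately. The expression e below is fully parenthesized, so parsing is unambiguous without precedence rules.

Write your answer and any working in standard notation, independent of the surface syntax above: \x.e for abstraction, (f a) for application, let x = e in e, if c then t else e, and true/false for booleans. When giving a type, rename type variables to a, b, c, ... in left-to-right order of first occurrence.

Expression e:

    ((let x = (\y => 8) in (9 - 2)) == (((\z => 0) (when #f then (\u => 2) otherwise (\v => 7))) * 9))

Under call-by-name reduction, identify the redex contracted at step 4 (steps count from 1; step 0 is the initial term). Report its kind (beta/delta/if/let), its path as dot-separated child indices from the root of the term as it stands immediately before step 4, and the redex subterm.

Answer: delta at 1 : (0 * 9)

Derivation:
step 0: ((let x = (\y.8) in (9 - 2)) == (((\z.0) (if false then (\u.2) else (\v.7))) * 9))
step 1: [let@0] ((9 - 2) == (((\z.0) (if false then (\u.2) else (\v.7))) * 9))
step 2: [delta@0] (7 == (((\z.0) (if false then (\u.2) else (\v.7))) * 9))
step 3: [beta@1.0] (7 == (0 * 9))
step 4: [delta@1] (7 == 0)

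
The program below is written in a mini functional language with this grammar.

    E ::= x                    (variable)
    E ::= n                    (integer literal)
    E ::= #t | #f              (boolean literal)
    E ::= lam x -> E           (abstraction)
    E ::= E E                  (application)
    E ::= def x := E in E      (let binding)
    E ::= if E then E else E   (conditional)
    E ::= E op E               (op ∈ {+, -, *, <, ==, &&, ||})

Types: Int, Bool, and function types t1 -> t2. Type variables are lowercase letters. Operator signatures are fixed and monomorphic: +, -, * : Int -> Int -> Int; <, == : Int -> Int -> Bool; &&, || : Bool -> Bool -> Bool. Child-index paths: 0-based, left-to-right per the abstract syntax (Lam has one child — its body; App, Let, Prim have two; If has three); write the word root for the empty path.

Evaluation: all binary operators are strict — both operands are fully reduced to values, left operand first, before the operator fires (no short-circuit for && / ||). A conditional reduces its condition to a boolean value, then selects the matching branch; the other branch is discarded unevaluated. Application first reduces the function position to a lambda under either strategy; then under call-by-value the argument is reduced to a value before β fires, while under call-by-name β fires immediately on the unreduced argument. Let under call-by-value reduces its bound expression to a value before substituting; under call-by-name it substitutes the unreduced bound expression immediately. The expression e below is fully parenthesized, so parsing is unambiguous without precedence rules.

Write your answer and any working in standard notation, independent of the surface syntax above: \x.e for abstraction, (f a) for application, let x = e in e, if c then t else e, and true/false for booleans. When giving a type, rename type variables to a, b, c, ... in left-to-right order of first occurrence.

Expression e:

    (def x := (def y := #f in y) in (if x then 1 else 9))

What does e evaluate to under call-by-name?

Trace:
step 0: (let x = (let y = false in y) in (if x then 1 else 9))
step 1: [let@root] (if (let y = false in y) then 1 else 9)
step 2: [let@0] (if false then 1 else 9)
step 3: [if@root] 9

Answer: 9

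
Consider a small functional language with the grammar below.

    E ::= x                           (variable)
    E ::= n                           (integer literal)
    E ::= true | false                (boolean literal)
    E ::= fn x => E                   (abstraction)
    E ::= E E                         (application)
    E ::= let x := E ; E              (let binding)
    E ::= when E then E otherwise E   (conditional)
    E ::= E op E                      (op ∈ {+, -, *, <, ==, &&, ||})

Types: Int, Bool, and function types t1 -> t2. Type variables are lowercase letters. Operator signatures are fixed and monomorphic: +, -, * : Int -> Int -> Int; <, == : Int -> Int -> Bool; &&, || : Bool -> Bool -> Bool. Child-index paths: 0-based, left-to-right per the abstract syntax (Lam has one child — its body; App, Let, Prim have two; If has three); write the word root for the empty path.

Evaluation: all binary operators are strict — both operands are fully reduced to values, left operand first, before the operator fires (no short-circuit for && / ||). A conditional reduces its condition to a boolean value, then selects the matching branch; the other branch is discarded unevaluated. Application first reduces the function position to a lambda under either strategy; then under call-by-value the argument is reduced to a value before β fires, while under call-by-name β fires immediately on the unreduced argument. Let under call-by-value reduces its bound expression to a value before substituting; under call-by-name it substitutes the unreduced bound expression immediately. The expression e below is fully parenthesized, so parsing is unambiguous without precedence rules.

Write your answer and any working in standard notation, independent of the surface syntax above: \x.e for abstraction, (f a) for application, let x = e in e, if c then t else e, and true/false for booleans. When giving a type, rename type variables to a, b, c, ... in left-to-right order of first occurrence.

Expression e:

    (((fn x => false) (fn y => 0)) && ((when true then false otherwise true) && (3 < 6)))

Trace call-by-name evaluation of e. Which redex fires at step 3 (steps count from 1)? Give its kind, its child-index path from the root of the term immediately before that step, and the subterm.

Derivation:
step 0: (((\x.false) (\y.0)) && ((if true then false else true) && (3 < 6)))
step 1: [beta@0] (false && ((if true then false else true) && (3 < 6)))
step 2: [if@1.0] (false && (false && (3 < 6)))
step 3: [delta@1.1] (false && (false && true))

Answer: delta at 1.1 : (3 < 6)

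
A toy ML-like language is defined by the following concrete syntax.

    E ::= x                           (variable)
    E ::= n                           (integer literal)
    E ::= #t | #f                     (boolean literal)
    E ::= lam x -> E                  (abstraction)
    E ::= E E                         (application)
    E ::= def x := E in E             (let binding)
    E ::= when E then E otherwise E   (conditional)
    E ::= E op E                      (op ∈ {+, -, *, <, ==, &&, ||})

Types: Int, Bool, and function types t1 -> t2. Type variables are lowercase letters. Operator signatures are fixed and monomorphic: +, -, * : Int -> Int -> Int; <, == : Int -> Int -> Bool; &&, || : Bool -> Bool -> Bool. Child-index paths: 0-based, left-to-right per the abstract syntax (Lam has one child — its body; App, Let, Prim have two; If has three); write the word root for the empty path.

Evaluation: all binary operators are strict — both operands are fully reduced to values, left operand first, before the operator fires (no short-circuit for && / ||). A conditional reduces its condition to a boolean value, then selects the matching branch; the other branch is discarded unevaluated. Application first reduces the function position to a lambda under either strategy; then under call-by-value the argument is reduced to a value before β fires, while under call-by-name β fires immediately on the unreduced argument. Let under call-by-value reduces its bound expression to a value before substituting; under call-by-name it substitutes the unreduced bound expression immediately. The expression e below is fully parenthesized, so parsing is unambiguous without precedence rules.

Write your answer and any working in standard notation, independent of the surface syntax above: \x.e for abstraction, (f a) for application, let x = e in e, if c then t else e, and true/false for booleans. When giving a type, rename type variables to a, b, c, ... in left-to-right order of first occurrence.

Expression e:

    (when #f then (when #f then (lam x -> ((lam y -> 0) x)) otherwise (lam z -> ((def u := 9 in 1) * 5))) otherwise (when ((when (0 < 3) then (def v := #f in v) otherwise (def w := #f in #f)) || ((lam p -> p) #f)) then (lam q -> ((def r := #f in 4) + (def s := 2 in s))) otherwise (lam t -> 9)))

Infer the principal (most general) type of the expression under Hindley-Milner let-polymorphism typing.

Working:
  unify Bool ~ Bool
  unify Bool ~ Bool
\y._ : b -> Int
x : a
  unify b -> Int ~ a -> c
  unify b ~ a
  unify Int ~ c
_ _ : Int
\x._ : a -> Int
let u : Int
  unify Int ~ Int
  unify Int ~ Int
\z._ : d -> Int
  unify a -> Int ~ d -> Int
  unify a ~ d
  unify Int ~ Int
  unify Int ~ Int
  unify Int ~ Int
  unify Bool ~ Bool
let v : Bool
v : Bool
let w : Bool
  unify Bool ~ Bool
  unify Bool ~ Bool
p : e
\p._ : e -> e
  unify e -> e ~ Bool -> f
  unify e ~ Bool
  unify Bool ~ f
_ _ : Bool
  unify Bool ~ Bool
  unify Bool ~ Bool
let r : Bool
  unify Int ~ Int
let s : Int
s : Int
  unify Int ~ Int
\q._ : g -> Int
\t._ : h -> Int
  unify g -> Int ~ h -> Int
  unify g ~ h
  unify Int ~ Int
  unify d -> Int ~ h -> Int
  unify d ~ h
  unify Int ~ Int

Answer: a -> Int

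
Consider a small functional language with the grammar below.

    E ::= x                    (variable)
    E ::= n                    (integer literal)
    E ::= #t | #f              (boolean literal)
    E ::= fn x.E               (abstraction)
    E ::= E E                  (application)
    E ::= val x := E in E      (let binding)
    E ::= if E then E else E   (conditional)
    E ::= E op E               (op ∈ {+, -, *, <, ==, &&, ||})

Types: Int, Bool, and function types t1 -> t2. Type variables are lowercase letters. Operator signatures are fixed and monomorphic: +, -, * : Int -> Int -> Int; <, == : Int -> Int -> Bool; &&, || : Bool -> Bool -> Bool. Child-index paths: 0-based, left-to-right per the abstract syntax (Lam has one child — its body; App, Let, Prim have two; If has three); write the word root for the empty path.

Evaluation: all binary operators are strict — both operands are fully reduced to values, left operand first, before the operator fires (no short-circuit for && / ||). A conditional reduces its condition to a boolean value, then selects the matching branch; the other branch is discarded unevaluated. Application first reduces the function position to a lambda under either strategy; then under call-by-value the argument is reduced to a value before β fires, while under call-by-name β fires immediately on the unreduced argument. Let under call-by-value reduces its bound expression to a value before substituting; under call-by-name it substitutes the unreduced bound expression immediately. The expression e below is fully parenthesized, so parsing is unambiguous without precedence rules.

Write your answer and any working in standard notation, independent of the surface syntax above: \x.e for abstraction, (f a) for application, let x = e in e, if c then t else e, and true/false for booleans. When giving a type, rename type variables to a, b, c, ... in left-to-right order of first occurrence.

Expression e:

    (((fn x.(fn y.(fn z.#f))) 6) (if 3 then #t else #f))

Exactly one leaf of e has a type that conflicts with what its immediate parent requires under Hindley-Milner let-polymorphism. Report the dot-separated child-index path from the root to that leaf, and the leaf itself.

Answer: 1.0 : 3

Working:
\z._ : c -> Bool
\y._ : b -> c -> Bool
\x._ : a -> b -> c -> Bool
  unify a -> b -> c -> Bool ~ Int -> d
  unify a ~ Int
  unify b -> c -> Bool ~ d
_ _ : b -> c -> Bool
  unify Int ~ Bool
  FAIL: mismatch Int ~ Bool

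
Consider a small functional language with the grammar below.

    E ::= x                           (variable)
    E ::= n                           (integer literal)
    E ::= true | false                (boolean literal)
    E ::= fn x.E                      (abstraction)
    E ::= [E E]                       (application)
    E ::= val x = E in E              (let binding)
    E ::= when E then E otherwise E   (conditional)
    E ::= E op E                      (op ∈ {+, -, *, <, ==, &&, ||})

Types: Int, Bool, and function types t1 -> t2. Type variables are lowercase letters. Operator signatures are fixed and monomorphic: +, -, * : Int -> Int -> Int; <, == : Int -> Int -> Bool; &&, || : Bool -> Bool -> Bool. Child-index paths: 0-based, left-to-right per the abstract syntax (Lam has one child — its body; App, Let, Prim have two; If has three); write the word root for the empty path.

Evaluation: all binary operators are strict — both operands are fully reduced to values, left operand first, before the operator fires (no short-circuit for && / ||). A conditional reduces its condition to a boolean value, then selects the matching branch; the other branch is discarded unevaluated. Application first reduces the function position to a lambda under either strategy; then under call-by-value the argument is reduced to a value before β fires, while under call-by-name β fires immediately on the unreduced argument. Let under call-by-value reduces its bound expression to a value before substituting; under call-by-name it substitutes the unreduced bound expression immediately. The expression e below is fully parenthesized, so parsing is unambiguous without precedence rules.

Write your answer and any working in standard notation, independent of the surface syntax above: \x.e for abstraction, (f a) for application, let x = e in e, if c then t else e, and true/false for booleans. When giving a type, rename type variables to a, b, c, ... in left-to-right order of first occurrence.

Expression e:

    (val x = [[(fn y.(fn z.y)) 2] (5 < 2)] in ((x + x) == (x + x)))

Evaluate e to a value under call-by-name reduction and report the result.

Answer: true

Trace:
step 0: (let x = (((\y.(\z.y)) 2) (5 < 2)) in ((x + x) == (x + x)))
step 1: [let@root] (((((\y.(\z.y)) 2) (5 < 2)) + (((\y.(\z.y)) 2) (5 < 2))) == ((((\y.(\z.y)) 2) (5 < 2)) + (((\y.(\z.y)) 2) (5 < 2))))
step 2: [beta@0.0.0] ((((\z.2) (5 < 2)) + (((\y.(\z.y)) 2) (5 < 2))) == ((((\y.(\z.y)) 2) (5 < 2)) + (((\y.(\z.y)) 2) (5 < 2))))
step 3: [beta@0.0] ((2 + (((\y.(\z.y)) 2) (5 < 2))) == ((((\y.(\z.y)) 2) (5 < 2)) + (((\y.(\z.y)) 2) (5 < 2))))
step 4: [beta@0.1.0] ((2 + ((\z.2) (5 < 2))) == ((((\y.(\z.y)) 2) (5 < 2)) + (((\y.(\z.y)) 2) (5 < 2))))
step 5: [beta@0.1] ((2 + 2) == ((((\y.(\z.y)) 2) (5 < 2)) + (((\y.(\z.y)) 2) (5 < 2))))
step 6: [delta@0] (4 == ((((\y.(\z.y)) 2) (5 < 2)) + (((\y.(\z.y)) 2) (5 < 2))))
step 7: [beta@1.0.0] (4 == (((\z.2) (5 < 2)) + (((\y.(\z.y)) 2) (5 < 2))))
step 8: [beta@1.0] (4 == (2 + (((\y.(\z.y)) 2) (5 < 2))))
step 9: [beta@1.1.0] (4 == (2 + ((\z.2) (5 < 2))))
step 10: [beta@1.1] (4 == (2 + 2))
step 11: [delta@1] (4 == 4)
step 12: [delta@root] true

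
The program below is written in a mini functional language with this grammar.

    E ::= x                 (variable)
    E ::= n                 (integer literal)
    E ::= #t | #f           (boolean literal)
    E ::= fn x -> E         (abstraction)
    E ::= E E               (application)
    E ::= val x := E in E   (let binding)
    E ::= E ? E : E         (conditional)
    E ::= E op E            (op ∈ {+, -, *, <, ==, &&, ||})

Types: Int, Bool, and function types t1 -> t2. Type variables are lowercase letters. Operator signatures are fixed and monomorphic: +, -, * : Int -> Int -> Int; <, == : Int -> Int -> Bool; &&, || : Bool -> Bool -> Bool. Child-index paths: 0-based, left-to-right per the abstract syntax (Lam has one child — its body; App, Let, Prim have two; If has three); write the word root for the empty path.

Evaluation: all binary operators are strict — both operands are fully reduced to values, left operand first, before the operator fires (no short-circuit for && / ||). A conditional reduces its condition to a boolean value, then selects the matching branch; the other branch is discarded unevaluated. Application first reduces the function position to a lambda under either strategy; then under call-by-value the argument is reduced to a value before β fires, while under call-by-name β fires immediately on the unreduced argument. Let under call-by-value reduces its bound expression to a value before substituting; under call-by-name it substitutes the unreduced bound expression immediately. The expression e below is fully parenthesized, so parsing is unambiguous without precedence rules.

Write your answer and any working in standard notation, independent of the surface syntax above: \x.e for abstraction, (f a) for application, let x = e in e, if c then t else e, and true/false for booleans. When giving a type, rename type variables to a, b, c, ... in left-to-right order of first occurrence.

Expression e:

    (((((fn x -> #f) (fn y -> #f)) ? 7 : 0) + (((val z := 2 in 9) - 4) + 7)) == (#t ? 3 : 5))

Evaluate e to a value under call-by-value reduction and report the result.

Answer: false

Working:
step 0: (((if ((\x.false) (\y.false)) then 7 else 0) + (((let z = 2 in 9) - 4) + 7)) == (if true then 3 else 5))
step 1: [beta@0.0.0] (((if false then 7 else 0) + (((let z = 2 in 9) - 4) + 7)) == (if true then 3 else 5))
step 2: [if@0.0] ((0 + (((let z = 2 in 9) - 4) + 7)) == (if true then 3 else 5))
step 3: [let@0.1.0.0] ((0 + ((9 - 4) + 7)) == (if true then 3 else 5))
step 4: [delta@0.1.0] ((0 + (5 + 7)) == (if true then 3 else 5))
step 5: [delta@0.1] ((0 + 12) == (if true then 3 else 5))
step 6: [delta@0] (12 == (if true then 3 else 5))
step 7: [if@1] (12 == 3)
step 8: [delta@root] false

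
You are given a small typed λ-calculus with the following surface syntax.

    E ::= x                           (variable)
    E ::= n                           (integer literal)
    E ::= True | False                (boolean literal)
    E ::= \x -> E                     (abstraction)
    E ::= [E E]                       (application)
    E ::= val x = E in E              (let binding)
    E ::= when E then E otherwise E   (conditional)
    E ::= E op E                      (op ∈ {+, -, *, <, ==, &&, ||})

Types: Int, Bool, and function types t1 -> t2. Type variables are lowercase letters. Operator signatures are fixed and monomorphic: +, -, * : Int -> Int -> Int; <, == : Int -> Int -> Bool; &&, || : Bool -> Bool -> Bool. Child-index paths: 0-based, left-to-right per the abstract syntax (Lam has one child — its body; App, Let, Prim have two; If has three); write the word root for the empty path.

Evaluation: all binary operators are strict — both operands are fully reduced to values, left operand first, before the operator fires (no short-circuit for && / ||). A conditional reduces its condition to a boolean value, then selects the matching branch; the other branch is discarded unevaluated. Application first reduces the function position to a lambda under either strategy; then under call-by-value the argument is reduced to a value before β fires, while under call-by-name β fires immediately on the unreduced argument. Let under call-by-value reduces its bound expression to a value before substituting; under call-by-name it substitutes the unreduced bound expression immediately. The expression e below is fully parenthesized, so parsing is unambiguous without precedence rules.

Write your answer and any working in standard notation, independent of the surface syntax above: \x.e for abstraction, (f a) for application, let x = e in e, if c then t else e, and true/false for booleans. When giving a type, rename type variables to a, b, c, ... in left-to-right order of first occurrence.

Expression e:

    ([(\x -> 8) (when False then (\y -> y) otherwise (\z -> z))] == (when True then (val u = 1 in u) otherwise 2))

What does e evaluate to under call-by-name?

Derivation:
step 0: (((\x.8) (if false then (\y.y) else (\z.z))) == (if true then (let u = 1 in u) else 2))
step 1: [beta@0] (8 == (if true then (let u = 1 in u) else 2))
step 2: [if@1] (8 == (let u = 1 in u))
step 3: [let@1] (8 == 1)
step 4: [delta@root] false

Answer: false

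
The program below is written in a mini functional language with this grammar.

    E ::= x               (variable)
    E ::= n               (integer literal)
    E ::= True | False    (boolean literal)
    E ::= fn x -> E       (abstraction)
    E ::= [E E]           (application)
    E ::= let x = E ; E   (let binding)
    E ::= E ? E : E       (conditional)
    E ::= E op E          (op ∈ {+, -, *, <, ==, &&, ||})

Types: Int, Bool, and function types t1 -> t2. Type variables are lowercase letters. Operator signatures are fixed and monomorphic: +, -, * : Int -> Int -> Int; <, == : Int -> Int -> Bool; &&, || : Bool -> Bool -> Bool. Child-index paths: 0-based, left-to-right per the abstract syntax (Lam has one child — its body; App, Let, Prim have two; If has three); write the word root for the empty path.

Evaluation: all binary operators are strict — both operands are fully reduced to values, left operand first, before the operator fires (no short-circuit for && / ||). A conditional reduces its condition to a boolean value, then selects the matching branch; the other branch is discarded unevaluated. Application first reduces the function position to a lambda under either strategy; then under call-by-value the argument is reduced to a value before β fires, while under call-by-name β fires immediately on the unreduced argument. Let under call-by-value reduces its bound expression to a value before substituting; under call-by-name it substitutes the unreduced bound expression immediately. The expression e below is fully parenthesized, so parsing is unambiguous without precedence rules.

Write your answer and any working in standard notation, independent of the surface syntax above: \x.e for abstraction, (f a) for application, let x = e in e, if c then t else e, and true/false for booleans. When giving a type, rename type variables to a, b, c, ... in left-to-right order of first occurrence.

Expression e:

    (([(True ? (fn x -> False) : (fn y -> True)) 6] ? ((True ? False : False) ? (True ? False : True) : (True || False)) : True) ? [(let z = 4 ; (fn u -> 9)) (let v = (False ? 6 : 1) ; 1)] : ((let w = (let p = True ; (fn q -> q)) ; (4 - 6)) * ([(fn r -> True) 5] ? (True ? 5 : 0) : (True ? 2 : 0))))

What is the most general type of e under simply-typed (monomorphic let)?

Derivation:
  unify Bool ~ Bool
\x._ : a -> Bool
\y._ : b -> Bool
  unify a -> Bool ~ b -> Bool
  unify a ~ b
  unify Bool ~ Bool
  unify b -> Bool ~ Int -> c
  unify b ~ Int
  unify Bool ~ c
_ _ : Bool
  unify Bool ~ Bool
  unify Bool ~ Bool
  unify Bool ~ Bool
  unify Bool ~ Bool
  unify Bool ~ Bool
  unify Bool ~ Bool
  unify Bool ~ Bool
  unify Bool ~ Bool
  unify Bool ~ Bool
  unify Bool ~ Bool
  unify Bool ~ Bool
let z : Int
\u._ : d -> Int
  unify Bool ~ Bool
  unify Int ~ Int
let v : Int
  unify d -> Int ~ Int -> e
  unify d ~ Int
  unify Int ~ e
_ _ : Int
let p : Bool
q : f
\q._ : f -> f
let w : f -> f
  unify Int ~ Int
  unify Int ~ Int
  unify Int ~ Int
\r._ : g -> Bool
  unify g -> Bool ~ Int -> h
  unify g ~ Int
  unify Bool ~ h
_ _ : Bool
  unify Bool ~ Bool
  unify Bool ~ Bool
  unify Int ~ Int
  unify Bool ~ Bool
  unify Int ~ Int
  unify Int ~ Int
  unify Int ~ Int
  unify Int ~ Int

Answer: Int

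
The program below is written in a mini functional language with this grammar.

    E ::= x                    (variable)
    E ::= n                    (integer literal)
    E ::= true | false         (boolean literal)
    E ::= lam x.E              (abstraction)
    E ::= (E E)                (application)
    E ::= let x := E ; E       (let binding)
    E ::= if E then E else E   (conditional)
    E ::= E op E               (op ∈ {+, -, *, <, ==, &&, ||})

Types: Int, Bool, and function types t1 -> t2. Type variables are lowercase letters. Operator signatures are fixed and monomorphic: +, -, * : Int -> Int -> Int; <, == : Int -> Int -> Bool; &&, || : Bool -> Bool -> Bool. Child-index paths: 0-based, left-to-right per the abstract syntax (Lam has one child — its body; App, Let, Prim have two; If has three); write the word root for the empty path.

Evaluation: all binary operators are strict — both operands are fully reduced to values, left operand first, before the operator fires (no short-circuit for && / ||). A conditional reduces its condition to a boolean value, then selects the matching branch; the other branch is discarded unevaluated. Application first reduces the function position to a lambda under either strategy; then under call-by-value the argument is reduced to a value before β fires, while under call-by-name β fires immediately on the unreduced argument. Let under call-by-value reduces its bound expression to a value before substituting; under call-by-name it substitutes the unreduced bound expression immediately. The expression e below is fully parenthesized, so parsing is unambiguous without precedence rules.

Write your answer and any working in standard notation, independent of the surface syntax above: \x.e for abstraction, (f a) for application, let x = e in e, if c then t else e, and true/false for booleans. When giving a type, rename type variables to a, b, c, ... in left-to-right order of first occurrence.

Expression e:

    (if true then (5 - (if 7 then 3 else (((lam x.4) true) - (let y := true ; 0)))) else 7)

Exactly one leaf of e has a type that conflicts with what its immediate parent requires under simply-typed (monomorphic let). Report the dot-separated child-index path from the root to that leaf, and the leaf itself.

Answer: 1.1.0 : 7

Derivation:
  unify Bool ~ Bool
  unify Int ~ Int
  unify Int ~ Bool
  FAIL: mismatch Int ~ Bool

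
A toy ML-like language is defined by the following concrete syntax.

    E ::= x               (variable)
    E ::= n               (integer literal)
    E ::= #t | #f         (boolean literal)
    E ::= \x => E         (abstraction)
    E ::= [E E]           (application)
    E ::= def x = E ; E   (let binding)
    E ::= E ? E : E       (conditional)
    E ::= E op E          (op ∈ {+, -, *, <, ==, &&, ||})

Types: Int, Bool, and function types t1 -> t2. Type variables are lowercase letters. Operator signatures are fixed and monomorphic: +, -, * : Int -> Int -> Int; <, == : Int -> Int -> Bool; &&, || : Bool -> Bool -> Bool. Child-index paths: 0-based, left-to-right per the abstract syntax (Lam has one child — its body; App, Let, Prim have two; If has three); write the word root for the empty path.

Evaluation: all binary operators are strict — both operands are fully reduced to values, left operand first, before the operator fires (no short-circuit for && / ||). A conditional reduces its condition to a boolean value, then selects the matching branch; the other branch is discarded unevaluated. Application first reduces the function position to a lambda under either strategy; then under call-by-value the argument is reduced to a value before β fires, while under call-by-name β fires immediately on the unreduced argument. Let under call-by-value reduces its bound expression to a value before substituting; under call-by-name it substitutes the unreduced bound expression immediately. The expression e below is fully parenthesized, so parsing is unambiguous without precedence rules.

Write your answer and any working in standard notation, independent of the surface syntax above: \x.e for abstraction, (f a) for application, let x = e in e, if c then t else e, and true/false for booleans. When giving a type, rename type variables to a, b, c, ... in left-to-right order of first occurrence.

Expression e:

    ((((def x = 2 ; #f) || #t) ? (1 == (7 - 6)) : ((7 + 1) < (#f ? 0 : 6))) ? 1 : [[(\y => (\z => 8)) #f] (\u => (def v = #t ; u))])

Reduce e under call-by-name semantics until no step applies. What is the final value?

Answer: 1

Working:
step 0: (if (if ((let x = 2 in false) || true) then (1 == (7 - 6)) else ((7 + 1) < (if false then 0 else 6))) then 1 else (((\y.(\z.8)) false) (\u.(let v = true in u))))
step 1: [let@0.0.0] (if (if (false || true) then (1 == (7 - 6)) else ((7 + 1) < (if false then 0 else 6))) then 1 else (((\y.(\z.8)) false) (\u.(let v = true in u))))
step 2: [delta@0.0] (if (if true then (1 == (7 - 6)) else ((7 + 1) < (if false then 0 else 6))) then 1 else (((\y.(\z.8)) false) (\u.(let v = true in u))))
step 3: [if@0] (if (1 == (7 - 6)) then 1 else (((\y.(\z.8)) false) (\u.(let v = true in u))))
step 4: [delta@0.1] (if (1 == 1) then 1 else (((\y.(\z.8)) false) (\u.(let v = true in u))))
step 5: [delta@0] (if true then 1 else (((\y.(\z.8)) false) (\u.(let v = true in u))))
step 6: [if@root] 1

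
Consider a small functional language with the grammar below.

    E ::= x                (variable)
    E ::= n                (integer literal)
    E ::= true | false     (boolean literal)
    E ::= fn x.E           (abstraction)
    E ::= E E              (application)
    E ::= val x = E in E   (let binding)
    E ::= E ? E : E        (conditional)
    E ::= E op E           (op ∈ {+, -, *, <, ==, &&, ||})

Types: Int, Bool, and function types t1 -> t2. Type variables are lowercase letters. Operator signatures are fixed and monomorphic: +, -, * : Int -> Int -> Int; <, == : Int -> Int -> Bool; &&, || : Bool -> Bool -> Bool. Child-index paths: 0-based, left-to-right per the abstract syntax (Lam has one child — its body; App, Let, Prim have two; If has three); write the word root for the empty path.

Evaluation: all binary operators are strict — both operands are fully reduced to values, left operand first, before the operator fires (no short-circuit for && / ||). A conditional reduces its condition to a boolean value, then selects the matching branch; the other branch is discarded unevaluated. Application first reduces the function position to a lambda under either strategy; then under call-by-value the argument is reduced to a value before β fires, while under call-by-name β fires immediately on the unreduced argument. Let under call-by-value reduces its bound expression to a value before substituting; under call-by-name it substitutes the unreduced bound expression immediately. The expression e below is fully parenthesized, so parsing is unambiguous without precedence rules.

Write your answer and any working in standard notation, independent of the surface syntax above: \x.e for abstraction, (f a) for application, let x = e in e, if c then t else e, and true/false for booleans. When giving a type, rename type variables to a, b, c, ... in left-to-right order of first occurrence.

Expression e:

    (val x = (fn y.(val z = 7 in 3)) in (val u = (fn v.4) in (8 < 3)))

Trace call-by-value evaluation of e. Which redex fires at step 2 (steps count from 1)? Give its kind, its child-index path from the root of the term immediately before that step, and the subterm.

Derivation:
step 0: (let x = (\y.(let z = 7 in 3)) in (let u = (\v.4) in (8 < 3)))
step 1: [let@root] (let u = (\v.4) in (8 < 3))
step 2: [let@root] (8 < 3)

Answer: let at root : (let u = (\v.4) in (8 < 3))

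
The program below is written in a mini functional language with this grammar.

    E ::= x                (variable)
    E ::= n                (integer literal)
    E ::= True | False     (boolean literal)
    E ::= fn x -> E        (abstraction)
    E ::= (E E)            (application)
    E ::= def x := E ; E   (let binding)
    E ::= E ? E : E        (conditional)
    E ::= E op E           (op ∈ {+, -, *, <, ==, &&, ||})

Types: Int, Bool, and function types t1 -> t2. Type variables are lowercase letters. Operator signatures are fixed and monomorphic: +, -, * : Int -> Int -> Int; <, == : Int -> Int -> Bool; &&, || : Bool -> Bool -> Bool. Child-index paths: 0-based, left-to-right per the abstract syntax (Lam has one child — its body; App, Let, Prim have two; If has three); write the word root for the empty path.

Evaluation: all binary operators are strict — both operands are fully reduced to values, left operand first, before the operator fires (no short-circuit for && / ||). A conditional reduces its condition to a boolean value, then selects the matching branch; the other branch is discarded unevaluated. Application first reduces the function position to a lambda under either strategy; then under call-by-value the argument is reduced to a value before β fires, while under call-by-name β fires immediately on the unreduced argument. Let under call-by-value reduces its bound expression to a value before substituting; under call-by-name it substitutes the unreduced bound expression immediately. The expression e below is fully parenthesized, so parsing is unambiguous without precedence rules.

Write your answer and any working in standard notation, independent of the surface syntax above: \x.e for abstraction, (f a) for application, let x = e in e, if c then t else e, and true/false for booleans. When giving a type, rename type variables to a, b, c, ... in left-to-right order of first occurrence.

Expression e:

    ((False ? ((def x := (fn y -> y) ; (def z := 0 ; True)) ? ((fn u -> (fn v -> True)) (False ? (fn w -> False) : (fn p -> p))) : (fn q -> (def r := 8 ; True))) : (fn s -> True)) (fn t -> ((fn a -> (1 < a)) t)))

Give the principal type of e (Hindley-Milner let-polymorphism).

Trace:
  unify Bool ~ Bool
y : a
\y._ : a -> a
let x : forall. a -> a
let z : Int
  unify Bool ~ Bool
\v._ : c -> Bool
\u._ : b -> c -> Bool
  unify Bool ~ Bool
\w._ : d -> Bool
p : e
\p._ : e -> e
  unify d -> Bool ~ e -> e
  unify d ~ e
  unify Bool ~ e
  unify b -> c -> Bool ~ (Bool -> Bool) -> f
  unify b ~ Bool -> Bool
  unify c -> Bool ~ f
_ _ : c -> Bool
let r : Int
\q._ : g -> Bool
  unify c -> Bool ~ g -> Bool
  unify c ~ g
  unify Bool ~ Bool
\s._ : h -> Bool
  unify g -> Bool ~ h -> Bool
  unify g ~ h
  unify Bool ~ Bool
  unify Int ~ Int
a : j
  unify j ~ Int
\a._ : Int -> Bool
t : i
  unify Int -> Bool ~ i -> k
  unify Int ~ i
  unify Bool ~ k
_ _ : Bool
\t._ : Int -> Bool
  unify h -> Bool ~ (Int -> Bool) -> l
  unify h ~ Int -> Bool
  unify Bool ~ l
_ _ : Bool

Answer: Bool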